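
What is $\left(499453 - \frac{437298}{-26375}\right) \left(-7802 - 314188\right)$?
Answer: $- \frac{848347708120854}{5275} \approx -1.6082 \cdot 10^{11}$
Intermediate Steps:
$\left(499453 - \frac{437298}{-26375}\right) \left(-7802 - 314188\right) = \left(499453 - - \frac{437298}{26375}\right) \left(-321990\right) = \left(499453 + \frac{437298}{26375}\right) \left(-321990\right) = \frac{13173510173}{26375} \left(-321990\right) = - \frac{848347708120854}{5275}$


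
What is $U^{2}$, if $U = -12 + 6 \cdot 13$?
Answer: $4356$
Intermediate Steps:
$U = 66$ ($U = -12 + 78 = 66$)
$U^{2} = 66^{2} = 4356$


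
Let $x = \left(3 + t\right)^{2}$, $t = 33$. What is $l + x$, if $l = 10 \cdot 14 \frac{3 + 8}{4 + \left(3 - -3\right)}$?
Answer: $1450$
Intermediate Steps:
$x = 1296$ ($x = \left(3 + 33\right)^{2} = 36^{2} = 1296$)
$l = 154$ ($l = 140 \frac{11}{4 + \left(3 + 3\right)} = 140 \frac{11}{4 + 6} = 140 \cdot \frac{11}{10} = 154$)
$l + x = 154 + 1296 = 1450$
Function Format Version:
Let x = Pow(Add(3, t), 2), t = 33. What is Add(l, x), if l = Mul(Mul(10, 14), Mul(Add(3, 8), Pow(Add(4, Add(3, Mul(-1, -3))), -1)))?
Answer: 1450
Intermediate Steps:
x = 1296 (x = Pow(Add(3, 33), 2) = Pow(36, 2) = 1296)
l = 154 (l = Mul(140, Mul(11, Pow(Add(4, Add(3, 3)), -1))) = Mul(140, Mul(11, Pow(Add(4, 6), -1))) = Mul(140, Mul(11, Pow(10, -1))) = Mul(140, Mul(11, Rational(1, 10))) = Mul(140, Rational(11, 10)) = 154)
Add(l, x) = Add(154, 1296) = 1450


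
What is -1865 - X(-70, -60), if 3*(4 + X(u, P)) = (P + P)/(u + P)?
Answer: -24197/13 ≈ -1861.3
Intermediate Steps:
X(u, P) = -4 + 2*P/(3*(P + u)) (X(u, P) = -4 + ((P + P)/(u + P))/3 = -4 + ((2*P)/(P + u))/3 = -4 + (2*P/(P + u))/3 = -4 + 2*P/(3*(P + u)))
-1865 - X(-70, -60) = -1865 - (-4*(-70) - 10/3*(-60))/(-60 - 70) = -1865 - (280 + 200)/(-130) = -1865 - (-1)*480/130 = -1865 - 1*(-48/13) = -1865 + 48/13 = -24197/13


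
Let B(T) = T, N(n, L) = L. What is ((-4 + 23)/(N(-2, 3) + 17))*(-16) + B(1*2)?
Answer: -66/5 ≈ -13.200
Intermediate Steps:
((-4 + 23)/(N(-2, 3) + 17))*(-16) + B(1*2) = ((-4 + 23)/(3 + 17))*(-16) + 1*2 = (19/20)*(-16) + 2 = -76/5 + 2 = -66/5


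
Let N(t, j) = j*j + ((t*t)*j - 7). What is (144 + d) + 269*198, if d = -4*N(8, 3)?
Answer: 52630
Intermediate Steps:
N(t, j) = -7 + j² + j*t² (N(t, j) = j² + (t²*j - 7) = j² + (j*t² - 7) = j² + (-7 + j*t²) = -7 + j² + j*t²)
d = -776 (d = -4*(-7 + 3² + 3*8²) = -4*(-7 + 9 + 3*64) = -4*(-7 + 9 + 192) = -4*194 = -776)
(144 + d) + 269*198 = (144 - 776) + 269*198 = -632 + 53262 = 52630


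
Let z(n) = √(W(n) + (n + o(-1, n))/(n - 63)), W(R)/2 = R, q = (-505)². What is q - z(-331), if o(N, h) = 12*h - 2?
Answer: 255025 - I*√101070062/394 ≈ 2.5503e+5 - 25.516*I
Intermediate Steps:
q = 255025
W(R) = 2*R
o(N, h) = -2 + 12*h
z(n) = √(2*n + (-2 + 13*n)/(-63 + n)) (z(n) = √(2*n + (n + (-2 + 12*n))/(n - 63)) = √(2*n + (-2 + 13*n)/(-63 + n)))
q - z(-331) = 255025 - √((-2 - 113*(-331) + 2*(-331)²)/(-63 - 331)) = 255025 - √((-2 + 37403 + 2*109561)/(-394)) = 255025 - √(-(-2 + 37403 + 219122)/394) = 255025 - √(-1/394*256523) = 255025 - √(-256523/394) = 255025 - I*√101070062/394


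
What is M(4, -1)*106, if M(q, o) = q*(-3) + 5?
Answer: -742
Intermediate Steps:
M(q, o) = 5 - 3*q (M(q, o) = -3*q + 5 = 5 - 3*q)
M(4, -1)*106 = (5 - 3*4)*106 = (5 - 12)*106 = -7*106 = -742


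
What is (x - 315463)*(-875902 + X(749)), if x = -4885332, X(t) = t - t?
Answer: 4555386742090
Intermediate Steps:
X(t) = 0
(x - 315463)*(-875902 + X(749)) = (-4885332 - 315463)*(-875902 + 0) = -5200795*(-875902) = 4555386742090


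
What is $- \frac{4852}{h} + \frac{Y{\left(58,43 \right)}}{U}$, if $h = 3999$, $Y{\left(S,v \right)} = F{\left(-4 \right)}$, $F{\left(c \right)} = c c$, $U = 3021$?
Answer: $- \frac{4864636}{4026993} \approx -1.208$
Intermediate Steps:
$F{\left(c \right)} = c^{2}$
$Y{\left(S,v \right)} = 16$ ($Y{\left(S,v \right)} = \left(-4\right)^{2} = 16$)
$- \frac{4852}{h} + \frac{Y{\left(58,43 \right)}}{U} = - \frac{4852}{3999} + \frac{16}{3021} = - \frac{4864636}{4026993}$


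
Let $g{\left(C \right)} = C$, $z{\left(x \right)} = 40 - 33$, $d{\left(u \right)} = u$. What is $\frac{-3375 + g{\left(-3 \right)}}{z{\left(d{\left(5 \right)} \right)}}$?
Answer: $- \frac{3378}{7} \approx -482.57$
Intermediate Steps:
$z{\left(x \right)} = 7$
$\frac{-3375 + g{\left(-3 \right)}}{z{\left(d{\left(5 \right)} \right)}} = \frac{-3375 - 3}{7} = \left(-3378\right) \frac{1}{7} = - \frac{3378}{7}$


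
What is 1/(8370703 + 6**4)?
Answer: 1/8371999 ≈ 1.1945e-7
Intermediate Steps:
1/(8370703 + 6**4) = 1/(8370703 + 1296) = 1/8371999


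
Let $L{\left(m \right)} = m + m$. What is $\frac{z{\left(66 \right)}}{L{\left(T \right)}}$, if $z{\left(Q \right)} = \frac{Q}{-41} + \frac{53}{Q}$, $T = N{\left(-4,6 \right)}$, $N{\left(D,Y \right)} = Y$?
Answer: $- \frac{2183}{32472} \approx -0.067227$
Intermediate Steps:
$T = 6$
$z{\left(Q \right)} = \frac{53}{Q} - \frac{Q}{41}$ ($z{\left(Q \right)} = Q \left(- \frac{1}{41}\right) + \frac{53}{Q} = - \frac{Q}{41} + \frac{53}{Q} = \frac{53}{Q} - \frac{Q}{41}$)
$L{\left(m \right)} = 2 m$
$\frac{z{\left(66 \right)}}{L{\left(T \right)}} = \frac{\frac{53}{66} - \frac{66}{41}}{2 \cdot 6} = \frac{53 \cdot \frac{1}{66} - \frac{66}{41}}{12} = \left(\frac{53}{66} - \frac{66}{41}\right) \frac{1}{12} = \left(- \frac{2183}{2706}\right) \frac{1}{12} = - \frac{2183}{32472}$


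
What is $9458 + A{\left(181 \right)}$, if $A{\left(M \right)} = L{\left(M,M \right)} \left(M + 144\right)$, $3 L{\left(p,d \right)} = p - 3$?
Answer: $\frac{86224}{3} \approx 28741.0$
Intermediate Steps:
$L{\left(p,d \right)} = -1 + \frac{p}{3}$ ($L{\left(p,d \right)} = \frac{p - 3}{3} = \frac{-3 + p}{3} = -1 + \frac{p}{3}$)
$A{\left(M \right)} = \left(-1 + \frac{M}{3}\right) \left(144 + M\right)$ ($A{\left(M \right)} = \left(-1 + \frac{M}{3}\right) \left(M + 144\right) = \left(-1 + \frac{M}{3}\right) \left(144 + M\right)$)
$9458 + A{\left(181 \right)} = 9458 + \frac{\left(-3 + 181\right) \left(144 + 181\right)}{3} = 9458 + \frac{1}{3} \cdot 178 \cdot 325 = 9458 + \frac{57850}{3} = \frac{86224}{3}$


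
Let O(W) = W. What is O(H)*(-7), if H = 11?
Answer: -77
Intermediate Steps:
O(H)*(-7) = 11*(-7) = -77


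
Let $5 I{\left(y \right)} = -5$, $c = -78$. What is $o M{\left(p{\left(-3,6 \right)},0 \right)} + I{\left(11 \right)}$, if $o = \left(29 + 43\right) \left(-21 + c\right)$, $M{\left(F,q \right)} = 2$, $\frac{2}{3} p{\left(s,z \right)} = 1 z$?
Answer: $-14257$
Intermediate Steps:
$I{\left(y \right)} = -1$ ($I{\left(y \right)} = \frac{1}{5} \left(-5\right) = -1$)
$p{\left(s,z \right)} = \frac{3 z}{2}$ ($p{\left(s,z \right)} = \frac{3 \cdot 1 z}{2} = \frac{3 z}{2}$)
$o = -7128$ ($o = \left(29 + 43\right) \left(-21 - 78\right) = 72 \left(-99\right) = -7128$)
$o M{\left(p{\left(-3,6 \right)},0 \right)} + I{\left(11 \right)} = \left(-7128\right) 2 - 1 = -14256 - 1 = -14257$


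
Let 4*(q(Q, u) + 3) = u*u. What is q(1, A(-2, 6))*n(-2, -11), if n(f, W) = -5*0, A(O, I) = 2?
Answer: 0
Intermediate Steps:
n(f, W) = 0
q(Q, u) = -3 + u²/4 (q(Q, u) = -3 + (u*u)/4 = -3 + u²/4)
q(1, A(-2, 6))*n(-2, -11) = (-3 + (¼)*2²)*0 = (-3 + (¼)*4)*0 = (-3 + 1)*0 = -2*0 = 0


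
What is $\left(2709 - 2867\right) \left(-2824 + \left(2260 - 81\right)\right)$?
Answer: $101910$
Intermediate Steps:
$\left(2709 - 2867\right) \left(-2824 + \left(2260 - 81\right)\right) = - 158 \left(-2824 + 2179\right) = \left(-158\right) \left(-645\right) = 101910$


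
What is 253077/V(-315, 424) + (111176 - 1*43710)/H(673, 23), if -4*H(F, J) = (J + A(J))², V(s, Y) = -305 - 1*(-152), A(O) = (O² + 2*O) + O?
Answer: -10848684061/6555897 ≈ -1654.8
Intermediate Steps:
A(O) = O² + 3*O
V(s, Y) = -153 (V(s, Y) = -305 + 152 = -153)
H(F, J) = -(J + J*(3 + J))²/4
253077/V(-315, 424) + (111176 - 1*43710)/H(673, 23) = 253077/(-153) + (111176 - 1*43710)/((-¼*23²*(4 + 23)²)) = 253077*(-1/153) + (111176 - 43710)/((-¼*529*27²)) = -84359/51 + 67466/((-¼*529*729)) = -84359/51 + 67466/(-385641/4) = -84359/51 + 67466*(-4/385641) = -84359/51 - 269864/385641 = -10848684061/6555897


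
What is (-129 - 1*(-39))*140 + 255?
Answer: -12345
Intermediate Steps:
(-129 - 1*(-39))*140 + 255 = (-129 + 39)*140 + 255 = -90*140 + 255 = -12600 + 255 = -12345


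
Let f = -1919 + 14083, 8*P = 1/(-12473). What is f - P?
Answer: 1213772577/99784 ≈ 12164.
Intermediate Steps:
P = -1/99784 (P = (1/8)/(-12473) = (1/8)*(-1/12473) = -1/99784 ≈ -1.0022e-5)
f = 12164
f - P = 12164 - 1*(-1/99784) = 12164 + 1/99784 = 1213772577/99784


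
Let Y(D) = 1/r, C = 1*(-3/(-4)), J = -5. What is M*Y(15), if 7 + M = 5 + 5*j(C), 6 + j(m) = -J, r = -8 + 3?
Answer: 7/5 ≈ 1.4000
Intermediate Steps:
C = ¾ (C = 1*(-3*(-¼)) = 1*(¾) = ¾ ≈ 0.75000)
r = -5
Y(D) = -⅕ (Y(D) = 1/(-5) = -⅕)
j(m) = -1 (j(m) = -6 - 1*(-5) = -6 + 5 = -1)
M = -7 (M = -7 + (5 + 5*(-1)) = -7 + (5 - 5) = -7 + 0 = -7)
M*Y(15) = -7*(-⅕) = 7/5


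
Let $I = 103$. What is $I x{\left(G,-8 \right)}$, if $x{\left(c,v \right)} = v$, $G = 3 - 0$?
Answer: $-824$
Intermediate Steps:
$G = 3$ ($G = 3 + 0 = 3$)
$I x{\left(G,-8 \right)} = 103 \left(-8\right) = -824$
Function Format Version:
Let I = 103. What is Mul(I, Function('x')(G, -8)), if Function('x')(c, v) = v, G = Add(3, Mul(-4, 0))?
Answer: -824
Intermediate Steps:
G = 3 (G = Add(3, 0) = 3)
Mul(I, Function('x')(G, -8)) = Mul(103, -8) = -824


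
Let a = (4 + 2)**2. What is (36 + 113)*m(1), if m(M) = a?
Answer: 5364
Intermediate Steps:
a = 36 (a = 6**2 = 36)
m(M) = 36
(36 + 113)*m(1) = (36 + 113)*36 = 149*36 = 5364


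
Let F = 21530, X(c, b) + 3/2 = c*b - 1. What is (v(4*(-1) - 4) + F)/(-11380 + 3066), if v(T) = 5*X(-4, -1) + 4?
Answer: -43083/16628 ≈ -2.5910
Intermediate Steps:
X(c, b) = -5/2 + b*c (X(c, b) = -3/2 + (c*b - 1) = -3/2 + (b*c - 1) = -3/2 + (-1 + b*c) = -5/2 + b*c)
v(T) = 23/2 (v(T) = 5*(-5/2 - 1*(-4)) + 4 = 5*(-5/2 + 4) + 4 = 5*(3/2) + 4 = 15/2 + 4 = 23/2)
(v(4*(-1) - 4) + F)/(-11380 + 3066) = (23/2 + 21530)/(-11380 + 3066) = (43083/2)/(-8314) = (43083/2)*(-1/8314) = -43083/16628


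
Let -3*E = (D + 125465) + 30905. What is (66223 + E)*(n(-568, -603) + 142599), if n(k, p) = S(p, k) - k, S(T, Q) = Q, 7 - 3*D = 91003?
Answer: 3452369323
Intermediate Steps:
D = -30332 (D = 7/3 - ⅓*91003 = 7/3 - 91003/3 = -30332)
n(k, p) = 0 (n(k, p) = k - k = 0)
E = -126038/3 (E = -((-30332 + 125465) + 30905)/3 = -(95133 + 30905)/3 = -⅓*126038 = -126038/3 ≈ -42013.)
(66223 + E)*(n(-568, -603) + 142599) = (66223 - 126038/3)*(0 + 142599) = (72631/3)*142599 = 3452369323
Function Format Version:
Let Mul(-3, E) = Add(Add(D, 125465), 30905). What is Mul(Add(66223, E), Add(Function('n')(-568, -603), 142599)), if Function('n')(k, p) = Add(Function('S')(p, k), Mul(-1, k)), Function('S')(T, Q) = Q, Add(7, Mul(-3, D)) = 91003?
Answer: 3452369323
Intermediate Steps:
D = -30332 (D = Add(Rational(7, 3), Mul(Rational(-1, 3), 91003)) = Add(Rational(7, 3), Rational(-91003, 3)) = -30332)
Function('n')(k, p) = 0 (Function('n')(k, p) = Add(k, Mul(-1, k)) = 0)
E = Rational(-126038, 3) (E = Mul(Rational(-1, 3), Add(Add(-30332, 125465), 30905)) = Mul(Rational(-1, 3), Add(95133, 30905)) = Mul(Rational(-1, 3), 126038) = Rational(-126038, 3) ≈ -42013.)
Mul(Add(66223, E), Add(Function('n')(-568, -603), 142599)) = Mul(Add(66223, Rational(-126038, 3)), Add(0, 142599)) = Mul(Rational(72631, 3), 142599) = 3452369323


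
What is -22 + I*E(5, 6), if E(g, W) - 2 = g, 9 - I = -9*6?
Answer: 419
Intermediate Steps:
I = 63 (I = 9 - (-9)*6 = 9 - 1*(-54) = 9 + 54 = 63)
E(g, W) = 2 + g
-22 + I*E(5, 6) = -22 + 63*(2 + 5) = -22 + 63*7 = -22 + 441 = 419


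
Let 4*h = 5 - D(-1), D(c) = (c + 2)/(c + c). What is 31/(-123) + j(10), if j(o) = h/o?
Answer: -1127/9840 ≈ -0.11453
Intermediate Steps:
D(c) = (2 + c)/(2*c) (D(c) = (2 + c)/((2*c)) = (2 + c)*(1/(2*c)) = (2 + c)/(2*c))
h = 11/8 (h = (5 - (2 - 1)/(2*(-1)))/4 = (5 - (-1)/2)/4 = (5 - 1*(-½))/4 = (5 + ½)/4 = (¼)*(11/2) = 11/8 ≈ 1.3750)
j(o) = 11/(8*o)
31/(-123) + j(10) = 31/(-123) + (11/8)/10 = 31*(-1/123) + (11/8)*(⅒) = -31/123 + 11/80 = -1127/9840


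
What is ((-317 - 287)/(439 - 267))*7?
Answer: -1057/43 ≈ -24.581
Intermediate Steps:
((-317 - 287)/(439 - 267))*7 = -604/172*7 = -604*1/172*7 = -151/43*7 = -1057/43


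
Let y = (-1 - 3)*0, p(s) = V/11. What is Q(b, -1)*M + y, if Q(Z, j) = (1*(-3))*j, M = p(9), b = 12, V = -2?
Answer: -6/11 ≈ -0.54545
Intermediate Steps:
p(s) = -2/11
y = 0 (y = -4*0 = 0)
M = -2/11 ≈ -0.18182
Q(Z, j) = -3*j
Q(b, -1)*M + y = -3*(-1)*(-2/11) + 0 = 3*(-2/11) + 0 = -6/11 + 0 = -6/11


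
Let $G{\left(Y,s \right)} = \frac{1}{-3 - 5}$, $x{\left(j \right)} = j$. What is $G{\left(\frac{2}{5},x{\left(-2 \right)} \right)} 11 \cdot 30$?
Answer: $- \frac{165}{4} \approx -41.25$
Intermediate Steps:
$G{\left(Y,s \right)} = - \frac{1}{8}$ ($G{\left(Y,s \right)} = \frac{1}{-8} = - \frac{1}{8}$)
$G{\left(\frac{2}{5},x{\left(-2 \right)} \right)} 11 \cdot 30 = \left(- \frac{1}{8}\right) 11 \cdot 30 = \left(- \frac{11}{8}\right) 30 = - \frac{165}{4}$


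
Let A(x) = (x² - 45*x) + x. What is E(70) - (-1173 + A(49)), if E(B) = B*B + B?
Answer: 5898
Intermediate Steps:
E(B) = B + B² (E(B) = B² + B = B + B²)
A(x) = x² - 44*x
E(70) - (-1173 + A(49)) = 70*(1 + 70) - (-1173 + 49*(-44 + 49)) = 70*71 - (-1173 + 49*5) = 4970 - (-1173 + 245) = 4970 - 1*(-928) = 4970 + 928 = 5898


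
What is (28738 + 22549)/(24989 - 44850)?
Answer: -51287/19861 ≈ -2.5823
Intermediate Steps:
(28738 + 22549)/(24989 - 44850) = 51287/(-19861) = 51287*(-1/19861) = -51287/19861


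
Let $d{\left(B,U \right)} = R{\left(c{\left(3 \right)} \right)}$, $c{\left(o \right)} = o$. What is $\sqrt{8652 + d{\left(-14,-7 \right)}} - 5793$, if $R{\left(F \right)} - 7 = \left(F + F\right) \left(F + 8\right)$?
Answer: $-5793 + 5 \sqrt{349} \approx -5699.6$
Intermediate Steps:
$R{\left(F \right)} = 7 + 2 F \left(8 + F\right)$ ($R{\left(F \right)} = 7 + \left(F + F\right) \left(F + 8\right) = 7 + 2 F \left(8 + F\right)$)
$d{\left(B,U \right)} = 73$ ($d{\left(B,U \right)} = 7 + 2 \cdot 3^{2} + 16 \cdot 3 = 7 + 2 \cdot 9 + 48 = 7 + 18 + 48 = 73$)
$\sqrt{8652 + d{\left(-14,-7 \right)}} - 5793 = \sqrt{8652 + 73} - 5793 = \sqrt{8725} - 5793 = 5 \sqrt{349} - 5793 = -5793 + 5 \sqrt{349}$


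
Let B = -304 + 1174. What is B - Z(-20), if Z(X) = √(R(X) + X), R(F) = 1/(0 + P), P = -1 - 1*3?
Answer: 870 - 9*I/2 ≈ 870.0 - 4.5*I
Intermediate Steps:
B = 870
P = -4 (P = -1 - 3 = -4)
R(F) = -¼ (R(F) = 1/(0 - 4) = 1/(-4) = -¼)
Z(X) = √(-¼ + X)
B - Z(-20) = 870 - √(-1 + 4*(-20))/2 = 870 - √(-1 - 80)/2 = 870 - √(-81)/2 = 870 - 9*I/2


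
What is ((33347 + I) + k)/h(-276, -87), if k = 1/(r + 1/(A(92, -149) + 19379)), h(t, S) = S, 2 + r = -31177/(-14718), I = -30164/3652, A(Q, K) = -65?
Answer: -28450412975931/74224721582 ≈ -383.30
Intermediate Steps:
I = -7541/913 (I = -30164*1/3652 = -7541/913 ≈ -8.2596)
r = 1741/14718 (r = -2 - 31177/(-14718) = -2 - 31177*(-1/14718) = -2 + 31177/14718 = 1741/14718 ≈ 0.11829)
k = 23688621/2803366 (k = 1/(1741/14718 + 1/(-65 + 19379)) = 1/(1741/14718 + 1/19314) = 1/(2803366/23688621) = 23688621/2803366 ≈ 8.4501)
((33347 + I) + k)/h(-276, -87) = ((33347 - 7541/913) + 23688621/2803366)/(-87) = (30438270/913 + 23688621/2803366)*(-1/87) = (85351238927793/2559473158)*(-1/87) = -28450412975931/74224721582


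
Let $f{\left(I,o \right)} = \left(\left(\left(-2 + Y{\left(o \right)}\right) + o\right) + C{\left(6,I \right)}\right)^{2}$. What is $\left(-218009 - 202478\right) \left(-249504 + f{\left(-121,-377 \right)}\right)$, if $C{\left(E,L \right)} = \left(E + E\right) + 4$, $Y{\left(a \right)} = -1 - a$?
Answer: $104842126145$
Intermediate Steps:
$C{\left(E,L \right)} = 4 + 2 E$ ($C{\left(E,L \right)} = 2 E + 4 = 4 + 2 E$)
$f{\left(I,o \right)} = 169$ ($f{\left(I,o \right)} = \left(\left(\left(-2 - \left(1 + o\right)\right) + o\right) + \left(4 + 2 \cdot 6\right)\right)^{2} = \left(\left(\left(-3 - o\right) + o\right) + \left(4 + 12\right)\right)^{2} = \left(-3 + 16\right)^{2} = 13^{2} = 169$)
$\left(-218009 - 202478\right) \left(-249504 + f{\left(-121,-377 \right)}\right) = \left(-218009 - 202478\right) \left(-249504 + 169\right) = \left(-420487\right) \left(-249335\right) = 104842126145$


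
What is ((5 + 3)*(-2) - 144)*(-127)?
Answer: 20320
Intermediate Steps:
((5 + 3)*(-2) - 144)*(-127) = (8*(-2) - 144)*(-127) = (-16 - 144)*(-127) = -160*(-127) = 20320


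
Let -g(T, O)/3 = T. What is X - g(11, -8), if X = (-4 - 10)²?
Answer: 229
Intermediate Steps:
g(T, O) = -3*T
X = 196 (X = (-14)² = 196)
X - g(11, -8) = 196 - (-3)*11 = 196 - 1*(-33) = 196 + 33 = 229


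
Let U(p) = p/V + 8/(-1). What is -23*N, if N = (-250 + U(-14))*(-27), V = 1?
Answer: -168912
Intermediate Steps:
U(p) = -8 + p (U(p) = p/1 + 8/(-1) = p*1 + 8*(-1) = p - 8 = -8 + p)
N = 7344 (N = (-250 + (-8 - 14))*(-27) = (-250 - 22)*(-27) = -272*(-27) = 7344)
-23*N = -23*7344 = -168912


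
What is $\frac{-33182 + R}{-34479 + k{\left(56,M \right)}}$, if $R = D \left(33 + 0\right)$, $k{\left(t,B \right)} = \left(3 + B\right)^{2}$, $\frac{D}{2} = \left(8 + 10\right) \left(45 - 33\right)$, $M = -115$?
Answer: $\frac{18926}{21935} \approx 0.86282$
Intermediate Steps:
$D = 432$ ($D = 2 \left(8 + 10\right) \left(45 - 33\right) = 2 \cdot 18 \cdot 12 = 2 \cdot 216 = 432$)
$R = 14256$ ($R = 432 \left(33 + 0\right) = 432 \cdot 33 = 14256$)
$\frac{-33182 + R}{-34479 + k{\left(56,M \right)}} = \frac{-33182 + 14256}{-34479 + \left(3 - 115\right)^{2}} = - \frac{18926}{-34479 + \left(-112\right)^{2}} = - \frac{18926}{-34479 + 12544} = - \frac{18926}{-21935} = \left(-18926\right) \left(- \frac{1}{21935}\right) = \frac{18926}{21935}$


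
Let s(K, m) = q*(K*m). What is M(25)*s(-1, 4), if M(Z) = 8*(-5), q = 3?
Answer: 480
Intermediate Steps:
M(Z) = -40
s(K, m) = 3*K*m (s(K, m) = 3*(K*m) = 3*K*m)
M(25)*s(-1, 4) = -120*(-1)*4 = -40*(-12) = 480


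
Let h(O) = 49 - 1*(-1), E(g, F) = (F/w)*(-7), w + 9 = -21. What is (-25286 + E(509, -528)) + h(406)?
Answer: -126796/5 ≈ -25359.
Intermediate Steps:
w = -30 (w = -9 - 21 = -30)
E(g, F) = 7*F/30 (E(g, F) = (F/(-30))*(-7) = (F*(-1/30))*(-7) = -F/30*(-7) = 7*F/30)
h(O) = 50 (h(O) = 49 + 1 = 50)
(-25286 + E(509, -528)) + h(406) = (-25286 + (7/30)*(-528)) + 50 = (-25286 - 616/5) + 50 = -127046/5 + 50 = -126796/5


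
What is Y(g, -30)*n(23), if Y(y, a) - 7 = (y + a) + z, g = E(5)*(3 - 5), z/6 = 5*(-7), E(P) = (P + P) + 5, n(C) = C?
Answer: -6049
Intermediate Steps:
E(P) = 5 + 2*P (E(P) = 2*P + 5 = 5 + 2*P)
z = -210 (z = 6*(5*(-7)) = 6*(-35) = -210)
g = -30 (g = (5 + 2*5)*(3 - 5) = (5 + 10)*(-2) = 15*(-2) = -30)
Y(y, a) = -203 + a + y (Y(y, a) = 7 + ((y + a) - 210) = 7 + ((a + y) - 210) = 7 + (-210 + a + y) = -203 + a + y)
Y(g, -30)*n(23) = (-203 - 30 - 30)*23 = -263*23 = -6049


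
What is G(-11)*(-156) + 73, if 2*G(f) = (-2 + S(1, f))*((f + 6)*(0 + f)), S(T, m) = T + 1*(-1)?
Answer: 8653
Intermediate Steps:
S(T, m) = -1 + T (S(T, m) = T - 1 = -1 + T)
G(f) = -f*(6 + f) (G(f) = ((-2 + (-1 + 1))*((f + 6)*(0 + f)))/2 = ((-2 + 0)*((6 + f)*f))/2 = (-2*f*(6 + f))/2 = -f*(6 + f))
G(-11)*(-156) + 73 = -1*(-11)*(6 - 11)*(-156) + 73 = -1*(-11)*(-5)*(-156) + 73 = -55*(-156) + 73 = 8580 + 73 = 8653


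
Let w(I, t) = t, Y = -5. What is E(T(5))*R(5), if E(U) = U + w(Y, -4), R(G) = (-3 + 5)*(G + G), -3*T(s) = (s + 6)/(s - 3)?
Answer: -350/3 ≈ -116.67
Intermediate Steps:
T(s) = -(6 + s)/(3*(-3 + s)) (T(s) = -(s + 6)/(3*(s - 3)) = -(6 + s)/(3*(-3 + s)))
R(G) = 4*G (R(G) = 2*(2*G) = 4*G)
E(U) = -4 + U (E(U) = U - 4 = -4 + U)
E(T(5))*R(5) = (-4 + (-6 - 1*5)/(3*(-3 + 5)))*(4*5) = (-4 + (⅓)*(-6 - 5)/2)*20 = (-4 + (⅓)*(½)*(-11))*20 = (-4 - 11/6)*20 = -35/6*20 = -350/3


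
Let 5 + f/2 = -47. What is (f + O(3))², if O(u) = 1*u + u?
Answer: 9604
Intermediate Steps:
O(u) = 2*u (O(u) = u + u = 2*u)
f = -104 (f = -10 + 2*(-47) = -10 - 94 = -104)
(f + O(3))² = (-104 + 2*3)² = (-104 + 6)² = (-98)² = 9604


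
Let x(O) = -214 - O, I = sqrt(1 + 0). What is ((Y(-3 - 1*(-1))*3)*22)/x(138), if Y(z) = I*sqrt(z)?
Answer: -3*I*sqrt(2)/16 ≈ -0.26516*I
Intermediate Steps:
I = 1 (I = sqrt(1) = 1)
Y(z) = sqrt(z) (Y(z) = 1*sqrt(z) = sqrt(z))
((Y(-3 - 1*(-1))*3)*22)/x(138) = ((sqrt(-3 - 1*(-1))*3)*22)/(-214 - 1*138) = ((sqrt(-3 + 1)*3)*22)/(-214 - 138) = ((sqrt(-2)*3)*22)/(-352) = (((I*sqrt(2))*3)*22)*(-1/352) = ((3*I*sqrt(2))*22)*(-1/352) = (66*I*sqrt(2))*(-1/352) = -3*I*sqrt(2)/16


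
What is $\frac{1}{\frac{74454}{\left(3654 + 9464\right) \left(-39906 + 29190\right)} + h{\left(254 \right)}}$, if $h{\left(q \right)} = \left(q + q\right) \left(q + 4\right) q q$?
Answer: $\frac{23428748}{198107050744577543} \approx 1.1826 \cdot 10^{-10}$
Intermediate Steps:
$h{\left(q \right)} = 2 q^{3} \left(4 + q\right)$ ($h{\left(q \right)} = 2 q \left(4 + q\right) q q = 2 q^{2} \left(4 + q\right) q = 2 q^{3} \left(4 + q\right)$)
$\frac{1}{\frac{74454}{\left(3654 + 9464\right) \left(-39906 + 29190\right)} + h{\left(254 \right)}} = \frac{1}{\frac{74454}{\left(3654 + 9464\right) \left(-39906 + 29190\right)} + 2 \cdot 254^{3} \left(4 + 254\right)} = \frac{1}{\frac{74454}{13118 \left(-10716\right)} + 2 \cdot 16387064 \cdot 258} = \frac{1}{\frac{74454}{-140572488} + 8455725024} = \frac{1}{74454 \left(- \frac{1}{140572488}\right) + 8455725024} = \frac{1}{- \frac{12409}{23428748} + 8455725024} = \frac{1}{\frac{198107050744577543}{23428748}} = \frac{23428748}{198107050744577543}$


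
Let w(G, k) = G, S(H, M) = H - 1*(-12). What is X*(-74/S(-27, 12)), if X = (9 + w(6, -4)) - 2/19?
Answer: 20942/285 ≈ 73.481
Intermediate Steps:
S(H, M) = 12 + H (S(H, M) = H + 12 = 12 + H)
X = 283/19 (X = (9 + 6) - 2/19 = 15 - 2*1/19 = 15 - 2/19 = 283/19 ≈ 14.895)
X*(-74/S(-27, 12)) = 283*(-74/(12 - 27))/19 = 283*(-74/(-15))/19 = 283*(-74*(-1/15))/19 = (283/19)*(74/15) = 20942/285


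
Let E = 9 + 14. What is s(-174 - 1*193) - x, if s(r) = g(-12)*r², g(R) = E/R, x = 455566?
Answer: -8564639/12 ≈ -7.1372e+5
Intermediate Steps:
E = 23
g(R) = 23/R
s(r) = -23*r²/12 (s(r) = (23/(-12))*r² = (23*(-1/12))*r² = -23*r²/12)
s(-174 - 1*193) - x = -23*(-174 - 1*193)²/12 - 1*455566 = -23*(-174 - 193)²/12 - 455566 = -23/12*(-367)² - 455566 = -23/12*134689 - 455566 = -3097847/12 - 455566 = -8564639/12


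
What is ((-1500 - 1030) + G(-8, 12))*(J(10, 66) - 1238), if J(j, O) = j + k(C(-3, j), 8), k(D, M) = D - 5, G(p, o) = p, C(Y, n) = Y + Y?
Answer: 3144582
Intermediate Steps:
C(Y, n) = 2*Y
k(D, M) = -5 + D
J(j, O) = -11 + j (J(j, O) = j + (-5 + 2*(-3)) = j + (-5 - 6) = j - 11 = -11 + j)
((-1500 - 1030) + G(-8, 12))*(J(10, 66) - 1238) = ((-1500 - 1030) - 8)*((-11 + 10) - 1238) = (-2530 - 8)*(-1 - 1238) = -2538*(-1239) = 3144582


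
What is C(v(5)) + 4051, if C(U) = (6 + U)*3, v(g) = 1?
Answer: 4072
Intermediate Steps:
C(U) = 18 + 3*U
C(v(5)) + 4051 = (18 + 3*1) + 4051 = (18 + 3) + 4051 = 21 + 4051 = 4072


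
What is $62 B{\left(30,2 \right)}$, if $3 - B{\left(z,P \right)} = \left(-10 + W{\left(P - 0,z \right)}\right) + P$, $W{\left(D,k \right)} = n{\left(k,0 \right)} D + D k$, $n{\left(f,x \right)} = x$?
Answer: $-3038$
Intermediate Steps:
$W{\left(D,k \right)} = D k$ ($W{\left(D,k \right)} = 0 D + D k = 0 + D k = D k$)
$B{\left(z,P \right)} = 13 - P - P z$ ($B{\left(z,P \right)} = 3 - \left(\left(-10 + \left(P - 0\right) z\right) + P\right) = 3 - \left(\left(-10 + \left(P + 0\right) z\right) + P\right) = 3 - \left(\left(-10 + P z\right) + P\right) = 3 - \left(-10 + P + P z\right) = 13 - P - P z$)
$62 B{\left(30,2 \right)} = 62 \left(13 - 2 - 2 \cdot 30\right) = 62 \left(13 - 2 - 60\right) = 62 \left(-49\right) = -3038$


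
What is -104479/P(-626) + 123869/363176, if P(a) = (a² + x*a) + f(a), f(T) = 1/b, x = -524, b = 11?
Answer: 563519429625/2875954789576 ≈ 0.19594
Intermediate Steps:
f(T) = 1/11
P(a) = 1/11 + a² - 524*a (P(a) = (a² - 524*a) + 1/11 = 1/11 + a² - 524*a)
-104479/P(-626) + 123869/363176 = -104479/(1/11 + (-626)² - 524*(-626)) + 123869/363176 = -104479/(1/11 + 391876 + 328024) + 123869*(1/363176) = -104479/7918901/11 + 123869/363176 = -104479*11/7918901 + 123869/363176 = -1149269/7918901 + 123869/363176 = 563519429625/2875954789576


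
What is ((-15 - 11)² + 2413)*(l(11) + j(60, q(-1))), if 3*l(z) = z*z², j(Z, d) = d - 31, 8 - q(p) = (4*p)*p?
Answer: 3861250/3 ≈ 1.2871e+6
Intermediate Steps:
q(p) = 8 - 4*p² (q(p) = 8 - 4*p*p = 8 - 4*p²)
j(Z, d) = -31 + d
l(z) = z³/3 (l(z) = (z*z²)/3 = z³/3)
((-15 - 11)² + 2413)*(l(11) + j(60, q(-1))) = ((-15 - 11)² + 2413)*((⅓)*11³ + (-31 + (8 - 4*(-1)²))) = ((-26)² + 2413)*((⅓)*1331 + (-31 + (8 - 4*1))) = (676 + 2413)*(1331/3 + (-31 + (8 - 4))) = 3089*(1331/3 + (-31 + 4)) = 3089*(1331/3 - 27) = 3089*(1250/3) = 3861250/3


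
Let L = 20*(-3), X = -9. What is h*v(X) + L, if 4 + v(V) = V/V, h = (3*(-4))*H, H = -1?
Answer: -96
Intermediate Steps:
h = 12 (h = (3*(-4))*(-1) = -12*(-1) = 12)
v(V) = -3 (v(V) = -4 + V/V = -4 + 1 = -3)
L = -60
h*v(X) + L = 12*(-3) - 60 = -36 - 60 = -96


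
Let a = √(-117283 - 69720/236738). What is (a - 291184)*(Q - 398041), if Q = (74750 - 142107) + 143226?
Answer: 93811331648 - 322172*I*√1643282060485903/118369 ≈ 9.3811e+10 - 1.1033e+8*I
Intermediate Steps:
a = I*√1643282060485903/118369 (a = √(-117283 - 69720*1/236738) = √(-117283 - 34860/118369) = √(-13882706287/118369) = I*√1643282060485903/118369 ≈ 342.47*I)
Q = 75869 (Q = -67357 + 143226 = 75869)
(a - 291184)*(Q - 398041) = (I*√1643282060485903/118369 - 291184)*(75869 - 398041) = (-291184 + I*√1643282060485903/118369)*(-322172) = 93811331648 - 322172*I*√1643282060485903/118369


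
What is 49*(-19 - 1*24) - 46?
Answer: -2153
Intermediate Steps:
49*(-19 - 1*24) - 46 = 49*(-19 - 24) - 46 = 49*(-43) - 46 = -2107 - 46 = -2153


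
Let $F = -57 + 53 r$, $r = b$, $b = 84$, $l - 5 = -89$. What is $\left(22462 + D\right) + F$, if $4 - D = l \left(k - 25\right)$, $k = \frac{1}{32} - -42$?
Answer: $\frac{226333}{8} \approx 28292.0$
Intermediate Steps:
$l = -84$ ($l = 5 - 89 = -84$)
$k = \frac{1345}{32}$ ($k = \frac{1}{32} + 42 = \frac{1345}{32} \approx 42.031$)
$r = 84$
$D = \frac{11477}{8}$ ($D = 4 - - 84 \left(\frac{1345}{32} - 25\right) = 4 - \left(-84\right) \frac{545}{32} = 4 - - \frac{11445}{8} = 4 + \frac{11445}{8} = \frac{11477}{8} \approx 1434.6$)
$F = 4395$ ($F = -57 + 53 \cdot 84 = -57 + 4452 = 4395$)
$\left(22462 + D\right) + F = \left(22462 + \frac{11477}{8}\right) + 4395 = \frac{191173}{8} + 4395 = \frac{226333}{8}$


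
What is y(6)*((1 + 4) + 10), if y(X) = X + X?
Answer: 180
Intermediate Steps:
y(X) = 2*X
y(6)*((1 + 4) + 10) = (2*6)*((1 + 4) + 10) = 12*(5 + 10) = 12*15 = 180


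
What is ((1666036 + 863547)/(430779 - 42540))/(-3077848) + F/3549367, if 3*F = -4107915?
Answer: -1636247157331441921/4241282837917017624 ≈ -0.38579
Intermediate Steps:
F = -1369305 (F = (⅓)*(-4107915) = -1369305)
((1666036 + 863547)/(430779 - 42540))/(-3077848) + F/3549367 = ((1666036 + 863547)/(430779 - 42540))/(-3077848) - 1369305/3549367 = (2529583/388239)*(-1/3077848) - 1369305*1/3549367 = (2529583*(1/388239))*(-1/3077848) - 1369305/3549367 = (2529583/388239)*(-1/3077848) - 1369305/3549367 = -2529583/1194940629672 - 1369305/3549367 = -1636247157331441921/4241282837917017624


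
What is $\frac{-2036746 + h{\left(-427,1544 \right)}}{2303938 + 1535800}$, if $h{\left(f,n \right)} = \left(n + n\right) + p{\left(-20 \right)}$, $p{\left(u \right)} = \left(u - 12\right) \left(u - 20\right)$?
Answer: $- \frac{1016189}{1919869} \approx -0.5293$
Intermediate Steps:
$p{\left(u \right)} = \left(-20 + u\right) \left(-12 + u\right)$ ($p{\left(u \right)} = \left(-12 + u\right) \left(-20 + u\right) = \left(-20 + u\right) \left(-12 + u\right)$)
$h{\left(f,n \right)} = 1280 + 2 n$ ($h{\left(f,n \right)} = \left(n + n\right) + \left(240 + \left(-20\right)^{2} - -640\right) = 2 n + \left(240 + 400 + 640\right) = 2 n + 1280 = 1280 + 2 n$)
$\frac{-2036746 + h{\left(-427,1544 \right)}}{2303938 + 1535800} = \frac{-2036746 + \left(1280 + 2 \cdot 1544\right)}{2303938 + 1535800} = \frac{-2036746 + \left(1280 + 3088\right)}{3839738} = \left(-2036746 + 4368\right) \frac{1}{3839738} = \left(-2032378\right) \frac{1}{3839738} = - \frac{1016189}{1919869}$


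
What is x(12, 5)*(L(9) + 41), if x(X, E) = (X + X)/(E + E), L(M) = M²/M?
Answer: 120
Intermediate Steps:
L(M) = M
x(X, E) = X/E (x(X, E) = (2*X)/((2*E)) = (2*X)*(1/(2*E)) = X/E)
x(12, 5)*(L(9) + 41) = (12/5)*(9 + 41) = (12*(⅕))*50 = (12/5)*50 = 120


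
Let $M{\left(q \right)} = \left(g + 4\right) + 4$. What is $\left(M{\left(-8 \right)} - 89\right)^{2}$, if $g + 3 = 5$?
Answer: $6241$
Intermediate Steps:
$g = 2$ ($g = -3 + 5 = 2$)
$M{\left(q \right)} = 10$ ($M{\left(q \right)} = \left(2 + 4\right) + 4 = 6 + 4 = 10$)
$\left(M{\left(-8 \right)} - 89\right)^{2} = \left(10 - 89\right)^{2} = \left(-79\right)^{2} = 6241$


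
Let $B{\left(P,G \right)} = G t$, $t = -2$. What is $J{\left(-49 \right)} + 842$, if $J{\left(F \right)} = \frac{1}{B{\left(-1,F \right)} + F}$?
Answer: $\frac{41259}{49} \approx 842.02$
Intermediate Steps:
$B{\left(P,G \right)} = - 2 G$ ($B{\left(P,G \right)} = G \left(-2\right) = - 2 G$)
$J{\left(F \right)} = - \frac{1}{F}$ ($J{\left(F \right)} = \frac{1}{- 2 F + F} = \frac{1}{\left(-1\right) F} = - \frac{1}{F}$)
$J{\left(-49 \right)} + 842 = - \frac{1}{-49} + 842 = \left(-1\right) \left(- \frac{1}{49}\right) + 842 = \frac{1}{49} + 842 = \frac{41259}{49}$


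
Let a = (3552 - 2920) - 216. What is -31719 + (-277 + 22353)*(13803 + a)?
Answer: 313866925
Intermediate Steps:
a = 416 (a = 632 - 216 = 416)
-31719 + (-277 + 22353)*(13803 + a) = -31719 + (-277 + 22353)*(13803 + 416) = -31719 + 22076*14219 = -31719 + 313898644 = 313866925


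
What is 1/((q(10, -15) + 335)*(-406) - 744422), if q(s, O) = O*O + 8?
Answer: -1/975030 ≈ -1.0256e-6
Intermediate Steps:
q(s, O) = 8 + O**2 (q(s, O) = O**2 + 8 = 8 + O**2)
1/((q(10, -15) + 335)*(-406) - 744422) = 1/(((8 + (-15)**2) + 335)*(-406) - 744422) = 1/(((8 + 225) + 335)*(-406) - 744422) = 1/((233 + 335)*(-406) - 744422) = 1/(568*(-406) - 744422) = 1/(-230608 - 744422) = 1/(-975030) = -1/975030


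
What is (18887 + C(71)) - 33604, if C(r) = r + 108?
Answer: -14538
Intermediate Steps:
C(r) = 108 + r
(18887 + C(71)) - 33604 = (18887 + (108 + 71)) - 33604 = (18887 + 179) - 33604 = 19066 - 33604 = -14538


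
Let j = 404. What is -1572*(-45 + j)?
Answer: -564348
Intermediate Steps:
-1572*(-45 + j) = -1572*(-45 + 404) = -1572*359 = -564348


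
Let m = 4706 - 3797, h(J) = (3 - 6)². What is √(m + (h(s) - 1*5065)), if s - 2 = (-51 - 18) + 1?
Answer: I*√4147 ≈ 64.397*I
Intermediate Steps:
s = -66 (s = 2 + ((-51 - 18) + 1) = 2 + (-69 + 1) = 2 - 68 = -66)
h(J) = 9 (h(J) = (-3)² = 9)
m = 909
√(m + (h(s) - 1*5065)) = √(909 + (9 - 1*5065)) = √(909 + (9 - 5065)) = √(909 - 5056) = √(-4147) = I*√4147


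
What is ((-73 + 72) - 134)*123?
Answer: -16605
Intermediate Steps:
((-73 + 72) - 134)*123 = (-1 - 134)*123 = -135*123 = -16605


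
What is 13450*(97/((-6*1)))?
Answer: -652325/3 ≈ -2.1744e+5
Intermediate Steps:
13450*(97/((-6*1))) = 13450*(97/(-6)) = 13450*(97*(-⅙)) = 13450*(-97/6) = -652325/3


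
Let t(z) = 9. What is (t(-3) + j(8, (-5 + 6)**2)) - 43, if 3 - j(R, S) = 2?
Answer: -33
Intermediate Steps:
j(R, S) = 1 (j(R, S) = 3 - 1*2 = 3 - 2 = 1)
(t(-3) + j(8, (-5 + 6)**2)) - 43 = (9 + 1) - 43 = 10 - 43 = -33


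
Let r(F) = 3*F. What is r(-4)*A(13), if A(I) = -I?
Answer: 156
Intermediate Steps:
r(-4)*A(13) = (3*(-4))*(-1*13) = -12*(-13) = 156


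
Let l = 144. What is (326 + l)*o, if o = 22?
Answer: 10340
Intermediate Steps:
(326 + l)*o = (326 + 144)*22 = 470*22 = 10340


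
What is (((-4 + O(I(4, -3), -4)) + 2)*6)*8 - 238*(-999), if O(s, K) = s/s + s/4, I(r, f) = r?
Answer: 237762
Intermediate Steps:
O(s, K) = 1 + s/4 (O(s, K) = 1 + s*(1/4) = 1 + s/4)
(((-4 + O(I(4, -3), -4)) + 2)*6)*8 - 238*(-999) = (((-4 + (1 + (1/4)*4)) + 2)*6)*8 - 238*(-999) = (((-4 + (1 + 1)) + 2)*6)*8 + 237762 = (((-4 + 2) + 2)*6)*8 + 237762 = ((-2 + 2)*6)*8 + 237762 = (0*6)*8 + 237762 = 0*8 + 237762 = 0 + 237762 = 237762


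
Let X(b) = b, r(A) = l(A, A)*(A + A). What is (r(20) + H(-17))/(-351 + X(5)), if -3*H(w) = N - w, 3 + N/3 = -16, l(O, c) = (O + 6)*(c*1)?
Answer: -31220/519 ≈ -60.154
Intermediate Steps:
l(O, c) = c*(6 + O) (l(O, c) = (6 + O)*c = c*(6 + O))
N = -57 (N = -9 + 3*(-16) = -9 - 48 = -57)
r(A) = 2*A²*(6 + A) (r(A) = (A*(6 + A))*(A + A) = (A*(6 + A))*(2*A) = 2*A²*(6 + A))
H(w) = 19 + w/3 (H(w) = -(-57 - w)/3 = 19 + w/3)
(r(20) + H(-17))/(-351 + X(5)) = (2*20²*(6 + 20) + (19 + (⅓)*(-17)))/(-351 + 5) = (2*400*26 + (19 - 17/3))/(-346) = (20800 + 40/3)*(-1/346) = (62440/3)*(-1/346) = -31220/519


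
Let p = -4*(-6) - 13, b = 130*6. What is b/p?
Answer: 780/11 ≈ 70.909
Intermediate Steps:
b = 780
p = 11 (p = 24 - 13 = 11)
b/p = 780/11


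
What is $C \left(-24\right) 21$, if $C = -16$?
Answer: $8064$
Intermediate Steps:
$C \left(-24\right) 21 = \left(-16\right) \left(-24\right) 21 = 384 \cdot 21 = 8064$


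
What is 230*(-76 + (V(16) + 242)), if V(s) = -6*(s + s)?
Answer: -5980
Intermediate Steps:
V(s) = -12*s
230*(-76 + (V(16) + 242)) = 230*(-76 + (-12*16 + 242)) = 230*(-76 + (-192 + 242)) = 230*(-76 + 50) = 230*(-26) = -5980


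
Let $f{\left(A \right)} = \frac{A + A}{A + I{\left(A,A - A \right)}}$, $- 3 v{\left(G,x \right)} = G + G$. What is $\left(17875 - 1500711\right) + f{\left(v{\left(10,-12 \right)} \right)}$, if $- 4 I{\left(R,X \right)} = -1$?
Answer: $- \frac{114178212}{77} \approx -1.4828 \cdot 10^{6}$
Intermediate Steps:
$I{\left(R,X \right)} = \frac{1}{4}$ ($I{\left(R,X \right)} = \left(- \frac{1}{4}\right) \left(-1\right) = \frac{1}{4}$)
$v{\left(G,x \right)} = - \frac{2 G}{3}$ ($v{\left(G,x \right)} = - \frac{G + G}{3} = - \frac{2 G}{3}$)
$f{\left(A \right)} = \frac{2 A}{\frac{1}{4} + A}$ ($f{\left(A \right)} = \frac{A + A}{A + \frac{1}{4}} = \frac{2 A}{\frac{1}{4} + A}$)
$\left(17875 - 1500711\right) + f{\left(v{\left(10,-12 \right)} \right)} = \left(17875 - 1500711\right) + \frac{8 \left(\left(- \frac{2}{3}\right) 10\right)}{1 + 4 \left(\left(- \frac{2}{3}\right) 10\right)} = -1482836 + 8 \left(- \frac{20}{3}\right) \frac{1}{1 + 4 \left(- \frac{20}{3}\right)} = -1482836 + 8 \left(- \frac{20}{3}\right) \frac{1}{1 - \frac{80}{3}} = -1482836 + 8 \left(- \frac{20}{3}\right) \frac{1}{- \frac{77}{3}} = -1482836 + 8 \left(- \frac{20}{3}\right) \left(- \frac{3}{77}\right) = -1482836 + \frac{160}{77} = - \frac{114178212}{77}$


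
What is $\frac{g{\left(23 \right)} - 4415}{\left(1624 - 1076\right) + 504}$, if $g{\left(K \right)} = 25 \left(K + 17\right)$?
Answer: $- \frac{3415}{1052} \approx -3.2462$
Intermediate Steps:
$g{\left(K \right)} = 425 + 25 K$ ($g{\left(K \right)} = 25 \left(17 + K\right) = 425 + 25 K$)
$\frac{g{\left(23 \right)} - 4415}{\left(1624 - 1076\right) + 504} = \frac{\left(425 + 25 \cdot 23\right) - 4415}{\left(1624 - 1076\right) + 504} = \frac{\left(425 + 575\right) - 4415}{548 + 504} = \frac{1000 - 4415}{1052} = \left(-3415\right) \frac{1}{1052} = - \frac{3415}{1052}$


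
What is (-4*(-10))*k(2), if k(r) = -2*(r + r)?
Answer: -320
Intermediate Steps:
k(r) = -4*r
(-4*(-10))*k(2) = (-4*(-10))*(-4*2) = 40*(-8) = -320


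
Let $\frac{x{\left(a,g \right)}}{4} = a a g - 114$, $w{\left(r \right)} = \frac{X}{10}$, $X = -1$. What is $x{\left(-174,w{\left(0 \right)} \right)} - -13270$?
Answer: $\frac{3518}{5} \approx 703.6$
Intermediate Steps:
$w{\left(r \right)} = - \frac{1}{10}$
$x{\left(a,g \right)} = -456 + 4 g a^{2}$ ($x{\left(a,g \right)} = 4 \left(a a g - 114\right) = 4 \left(a^{2} g - 114\right) = 4 \left(g a^{2} - 114\right) = 4 \left(-114 + g a^{2}\right) = -456 + 4 g a^{2}$)
$x{\left(-174,w{\left(0 \right)} \right)} - -13270 = \left(-456 + 4 \left(- \frac{1}{10}\right) \left(-174\right)^{2}\right) - -13270 = \left(-456 + 4 \left(- \frac{1}{10}\right) 30276\right) + 13270 = \left(-456 - \frac{60552}{5}\right) + 13270 = - \frac{62832}{5} + 13270 = \frac{3518}{5}$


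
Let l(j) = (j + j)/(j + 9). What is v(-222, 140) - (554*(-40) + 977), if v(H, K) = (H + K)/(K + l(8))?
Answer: 25376537/1198 ≈ 21182.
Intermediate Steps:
l(j) = 2*j/(9 + j) (l(j) = (2*j)/(9 + j) = 2*j/(9 + j))
v(H, K) = (H + K)/(16/17 + K) (v(H, K) = (H + K)/(K + 2*8/(9 + 8)) = (H + K)/(K + 2*8/17) = (H + K)/(K + 2*8*(1/17)) = (H + K)/(K + 16/17) = (H + K)/(16/17 + K))
v(-222, 140) - (554*(-40) + 977) = 17*(-222 + 140)/(16 + 17*140) - (554*(-40) + 977) = 17*(-82)/(16 + 2380) - (-22160 + 977) = 17*(-82)/2396 - 1*(-21183) = 17*(1/2396)*(-82) + 21183 = -697/1198 + 21183 = 25376537/1198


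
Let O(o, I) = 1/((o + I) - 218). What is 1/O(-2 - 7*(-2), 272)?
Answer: 66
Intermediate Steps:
O(o, I) = 1/(-218 + I + o) (O(o, I) = 1/((I + o) - 218) = 1/(-218 + I + o))
1/O(-2 - 7*(-2), 272) = 1/(1/(-218 + 272 + (-2 - 7*(-2)))) = 1/(1/(-218 + 272 + (-2 + 14))) = 1/(1/(-218 + 272 + 12)) = 1/(1/66) = 66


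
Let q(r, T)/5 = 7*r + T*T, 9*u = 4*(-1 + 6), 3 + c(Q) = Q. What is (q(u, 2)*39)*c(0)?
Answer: -11440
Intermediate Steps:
c(Q) = -3 + Q
u = 20/9 (u = (4*(-1 + 6))/9 = (4*5)/9 = (⅑)*20 = 20/9 ≈ 2.2222)
q(r, T) = 5*T² + 35*r (q(r, T) = 5*(7*r + T*T) = 5*(7*r + T²) = 5*(T² + 7*r) = 5*T² + 35*r)
(q(u, 2)*39)*c(0) = ((5*2² + 35*(20/9))*39)*(-3 + 0) = ((5*4 + 700/9)*39)*(-3) = ((20 + 700/9)*39)*(-3) = ((880/9)*39)*(-3) = (11440/3)*(-3) = -11440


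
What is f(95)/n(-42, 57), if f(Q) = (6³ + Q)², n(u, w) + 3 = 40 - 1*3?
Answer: 96721/34 ≈ 2844.7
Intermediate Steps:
n(u, w) = 34 (n(u, w) = -3 + (40 - 1*3) = -3 + (40 - 3) = -3 + 37 = 34)
f(Q) = (216 + Q)²
f(95)/n(-42, 57) = (216 + 95)²/34 = 311²*(1/34) = 96721*(1/34) = 96721/34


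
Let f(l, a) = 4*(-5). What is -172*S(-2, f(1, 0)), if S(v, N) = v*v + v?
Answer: -344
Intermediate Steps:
f(l, a) = -20
S(v, N) = v + v**2 (S(v, N) = v**2 + v = v + v**2)
-172*S(-2, f(1, 0)) = -(-344)*(1 - 2) = -(-344)*(-1) = -172*2 = -344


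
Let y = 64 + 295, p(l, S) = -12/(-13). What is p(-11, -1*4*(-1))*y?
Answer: 4308/13 ≈ 331.38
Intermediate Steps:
p(l, S) = 12/13 (p(l, S) = -12*(-1/13) = 12/13)
y = 359
p(-11, -1*4*(-1))*y = (12/13)*359 = 4308/13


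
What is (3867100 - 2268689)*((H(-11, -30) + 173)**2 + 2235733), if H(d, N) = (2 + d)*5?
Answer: 3599808586087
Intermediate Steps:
H(d, N) = 10 + 5*d
(3867100 - 2268689)*((H(-11, -30) + 173)**2 + 2235733) = (3867100 - 2268689)*(((10 + 5*(-11)) + 173)**2 + 2235733) = 1598411*(((10 - 55) + 173)**2 + 2235733) = 1598411*((-45 + 173)**2 + 2235733) = 1598411*(128**2 + 2235733) = 1598411*(16384 + 2235733) = 1598411*2252117 = 3599808586087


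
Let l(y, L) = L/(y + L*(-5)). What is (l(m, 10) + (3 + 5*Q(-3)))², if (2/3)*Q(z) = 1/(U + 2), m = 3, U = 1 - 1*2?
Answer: 935089/8836 ≈ 105.83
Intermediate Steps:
U = -1 (U = 1 - 2 = -1)
Q(z) = 3/2 (Q(z) = 3/(2*(-1 + 2)) = (3/2)/1 = (3/2)*1 = 3/2)
l(y, L) = L/(y - 5*L)
(l(m, 10) + (3 + 5*Q(-3)))² = (10/(3 - 5*10) + (3 + 5*(3/2)))² = (10/(3 - 50) + (3 + 15/2))² = (10/(-47) + 21/2)² = (10*(-1/47) + 21/2)² = (-10/47 + 21/2)² = (967/94)² = 935089/8836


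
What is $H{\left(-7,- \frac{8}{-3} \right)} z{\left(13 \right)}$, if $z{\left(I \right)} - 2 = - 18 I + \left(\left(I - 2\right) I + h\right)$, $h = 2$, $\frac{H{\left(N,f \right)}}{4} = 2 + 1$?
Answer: $-1044$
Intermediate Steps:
$H{\left(N,f \right)} = 12$ ($H{\left(N,f \right)} = 4 \left(2 + 1\right) = 4 \cdot 3 = 12$)
$z{\left(I \right)} = 4 - 18 I + I \left(-2 + I\right)$ ($z{\left(I \right)} = 2 - \left(-2 + 18 I - \left(I - 2\right) I\right) = 2 - \left(-2 + 18 I - \left(-2 + I\right) I\right) = 2 - \left(-2 + 18 I - I \left(-2 + I\right)\right) = 2 + \left(2 - 18 I + I \left(-2 + I\right)\right) = 4 - 18 I + I \left(-2 + I\right)$)
$H{\left(-7,- \frac{8}{-3} \right)} z{\left(13 \right)} = 12 \left(4 + 13^{2} - 260\right) = 12 \left(4 + 169 - 260\right) = 12 \left(-87\right) = -1044$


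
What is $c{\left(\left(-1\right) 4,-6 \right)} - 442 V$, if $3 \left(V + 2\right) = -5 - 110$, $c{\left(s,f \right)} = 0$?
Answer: $\frac{53482}{3} \approx 17827.0$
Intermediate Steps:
$V = - \frac{121}{3}$ ($V = -2 + \frac{-5 - 110}{3} = -2 + \frac{1}{3} \left(-115\right) = -2 - \frac{115}{3} = - \frac{121}{3} \approx -40.333$)
$c{\left(\left(-1\right) 4,-6 \right)} - 442 V = 0 - - \frac{53482}{3} = 0 + \frac{53482}{3} = \frac{53482}{3}$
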